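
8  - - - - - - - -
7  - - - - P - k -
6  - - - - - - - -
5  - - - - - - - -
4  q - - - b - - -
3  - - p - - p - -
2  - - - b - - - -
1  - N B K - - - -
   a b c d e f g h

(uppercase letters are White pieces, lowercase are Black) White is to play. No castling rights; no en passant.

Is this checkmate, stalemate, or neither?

checkmate

White to move; white king on d1.
In check: yes, from the black queen on a4.
King squares — c1: own bishop; e1: attacked by Bd2; c2: attacked by Qa4; d2: attacked by Pc3; e2: attacked by Pf3.
Legal moves for White: none.
In check with no legal moves → checkmate.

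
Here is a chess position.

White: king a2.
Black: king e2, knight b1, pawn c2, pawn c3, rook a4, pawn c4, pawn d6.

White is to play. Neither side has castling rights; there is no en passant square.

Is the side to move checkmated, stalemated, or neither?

checkmate

White to move; white king on a2.
In check: yes, from the black rook on a4.
King squares — a1: attacked by Ra4; b1: attacked by Pc2; b2: attacked by Pc3; a3: attacked by Nb1; b3: attacked by Pc4.
Legal moves for White: none.
In check with no legal moves → checkmate.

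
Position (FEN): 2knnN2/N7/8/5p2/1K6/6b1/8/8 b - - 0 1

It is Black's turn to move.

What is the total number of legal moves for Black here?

3

Black to move; king on c8.
In check: yes, from the white knight on a7.
Legal moves: Kb8, Kc7, Kb7.
Count: 3.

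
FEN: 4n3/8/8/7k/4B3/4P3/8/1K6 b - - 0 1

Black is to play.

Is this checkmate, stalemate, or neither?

neither

Black to move; black king on h5.
In check: no.
Legal moves for Black: Ng7, Nc7, Nf6, Nd6, Kh6, Kg5, Kh4, Kg4.
Black has 8 legal moves and is not in check → neither.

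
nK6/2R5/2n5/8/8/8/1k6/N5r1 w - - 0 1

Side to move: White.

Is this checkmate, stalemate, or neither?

neither

White to move; white king on b8.
In check: yes, from the black knight on c6.
King squares — a7: attacked by Nc6; b7: available; c7: own rook; a8: available; c8: available.
Legal moves for White: Kc8, Kxa8, Kb7, Rxc6.
White is in check but has 4 legal moves → neither.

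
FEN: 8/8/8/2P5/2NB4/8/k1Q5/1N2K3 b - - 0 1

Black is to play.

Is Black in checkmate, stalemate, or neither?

Black to move; black king on a2.
In check: yes, from the white queen on c2.
King squares — a1: attacked by Bd4; b1: attacked by Qc2; b2: attacked by Qc2; a3: attacked by Nb1; b3: attacked by Qc2.
Legal moves for Black: none.
In check with no legal moves → checkmate.

checkmate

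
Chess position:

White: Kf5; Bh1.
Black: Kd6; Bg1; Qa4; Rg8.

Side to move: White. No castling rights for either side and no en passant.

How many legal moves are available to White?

8

White to move; king on f5.
In check: no.
Legal moves: Kf6, Ba8, Bb7, Bc6, Bd5, Be4, Bf3, Bg2.
Count: 8.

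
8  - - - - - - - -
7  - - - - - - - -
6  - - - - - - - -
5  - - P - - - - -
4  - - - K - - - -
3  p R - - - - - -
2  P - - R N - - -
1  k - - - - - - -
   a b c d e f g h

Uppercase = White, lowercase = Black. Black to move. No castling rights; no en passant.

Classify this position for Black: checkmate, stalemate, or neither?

Black to move; black king on a1.
In check: no.
King squares — b1: attacked by Rb3; a2: attacked by Rd2; b2: attacked by Rd2.
Legal moves for Black: none.
Not in check and no legal moves → stalemate.

stalemate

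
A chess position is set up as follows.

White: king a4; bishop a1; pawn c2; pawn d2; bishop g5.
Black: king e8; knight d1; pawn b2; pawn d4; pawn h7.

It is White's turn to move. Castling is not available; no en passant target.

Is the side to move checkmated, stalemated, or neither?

neither

White to move; white king on a4.
In check: no.
Legal moves for White: Bd8, Be7, Bh6, Bf6, Bh4, Bf4, Be3, Kb5, Ka5, Kb4, Kb3, Ka3, Bxb2, d3, c3, c4.
White has 16 legal moves and is not in check → neither.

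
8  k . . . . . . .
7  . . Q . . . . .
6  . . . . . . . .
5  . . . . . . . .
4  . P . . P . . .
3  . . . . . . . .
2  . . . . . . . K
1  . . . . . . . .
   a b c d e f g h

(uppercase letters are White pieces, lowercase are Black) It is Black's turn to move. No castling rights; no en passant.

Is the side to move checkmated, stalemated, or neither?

stalemate

Black to move; black king on a8.
In check: no.
King squares — a7: attacked by Qc7; b7: attacked by Qc7; b8: attacked by Qc7.
Legal moves for Black: none.
Not in check and no legal moves → stalemate.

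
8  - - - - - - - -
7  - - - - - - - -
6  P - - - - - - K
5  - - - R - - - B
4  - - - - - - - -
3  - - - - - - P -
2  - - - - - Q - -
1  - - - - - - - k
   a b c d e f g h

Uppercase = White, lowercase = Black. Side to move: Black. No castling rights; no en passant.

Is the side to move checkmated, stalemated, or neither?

stalemate

Black to move; black king on h1.
In check: no.
King squares — g1: attacked by Qf2; g2: attacked by Qf2; h2: attacked by Qf2.
Legal moves for Black: none.
Not in check and no legal moves → stalemate.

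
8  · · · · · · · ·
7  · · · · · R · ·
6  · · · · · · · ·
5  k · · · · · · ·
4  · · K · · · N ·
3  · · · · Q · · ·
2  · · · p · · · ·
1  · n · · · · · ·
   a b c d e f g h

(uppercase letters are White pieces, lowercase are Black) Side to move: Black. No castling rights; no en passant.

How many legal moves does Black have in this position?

8

Black to move; king on a5.
In check: no.
Legal moves: Ka6, Ka4, Nc3, Na3+, d1=Q, d1=R, d1=B, d1=N.
Count: 8.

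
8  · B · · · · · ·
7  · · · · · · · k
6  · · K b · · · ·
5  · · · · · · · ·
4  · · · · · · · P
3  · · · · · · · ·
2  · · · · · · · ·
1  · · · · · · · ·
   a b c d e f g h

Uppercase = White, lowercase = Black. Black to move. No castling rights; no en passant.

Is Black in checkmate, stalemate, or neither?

neither

Black to move; black king on h7.
In check: no.
Legal moves for Black: Kh8, Kg8, Kg7, Kh6, Kg6, Bf8, Bxb8, Be7, Bc7, Be5, Bc5, Bf4, Bb4, Bg3, Ba3, Bh2.
Black has 16 legal moves and is not in check → neither.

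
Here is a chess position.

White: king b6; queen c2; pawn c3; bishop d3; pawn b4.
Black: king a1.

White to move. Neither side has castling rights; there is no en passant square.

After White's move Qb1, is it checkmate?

yes

After Qb1: black king on a1; in check: yes, from the white queen on b1.
King squares — b1: attacked by Bd3; a2: attacked by Qb1; b2: attacked by Qb1.
Black has no legal moves → checkmate.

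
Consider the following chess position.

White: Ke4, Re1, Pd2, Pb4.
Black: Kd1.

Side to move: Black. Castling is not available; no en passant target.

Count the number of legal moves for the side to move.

3

Black to move; king on d1.
In check: yes, from the white rook on e1.
Legal moves: Kxd2, Kc2, Kxe1.
Count: 3.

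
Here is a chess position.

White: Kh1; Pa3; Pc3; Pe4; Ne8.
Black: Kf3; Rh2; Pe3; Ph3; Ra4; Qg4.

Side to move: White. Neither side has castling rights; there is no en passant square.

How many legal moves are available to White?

White to move; king on h1.
In check: yes, from the black rook on h2.
Legal moves: Kxh2.
Count: 1.

1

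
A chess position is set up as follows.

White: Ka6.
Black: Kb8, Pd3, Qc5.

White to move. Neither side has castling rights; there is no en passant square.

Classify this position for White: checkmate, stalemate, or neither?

White to move; white king on a6.
In check: no.
King squares — a5: attacked by Qc5; b5: attacked by Qc5; b6: attacked by Qc5; a7: attacked by Qc5; b7: attacked by Kb8.
Legal moves for White: none.
Not in check and no legal moves → stalemate.

stalemate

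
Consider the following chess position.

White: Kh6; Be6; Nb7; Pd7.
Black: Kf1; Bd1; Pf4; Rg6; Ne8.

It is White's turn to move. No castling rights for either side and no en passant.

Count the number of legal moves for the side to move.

2

White to move; king on h6.
In check: yes, from the black rook on g6.
Legal moves: Kh7, Kxg6.
Count: 2.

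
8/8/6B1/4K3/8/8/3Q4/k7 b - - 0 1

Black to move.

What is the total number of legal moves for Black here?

0

Black to move; king on a1.
In check: no.
Legal moves: none.
Count: 0.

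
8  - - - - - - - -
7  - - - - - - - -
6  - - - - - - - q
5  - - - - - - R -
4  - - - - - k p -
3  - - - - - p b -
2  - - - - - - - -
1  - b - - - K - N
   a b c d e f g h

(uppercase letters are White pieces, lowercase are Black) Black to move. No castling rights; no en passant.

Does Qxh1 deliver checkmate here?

After Qxh1: white king on f1; in check: yes, from the black queen on h1.
King squares — e1: attacked by Qh1; g1: attacked by Qh1; e2: attacked by Pf3; f2: attacked by Bg3; g2: attacked by Qh1.
White has no legal moves → checkmate.

yes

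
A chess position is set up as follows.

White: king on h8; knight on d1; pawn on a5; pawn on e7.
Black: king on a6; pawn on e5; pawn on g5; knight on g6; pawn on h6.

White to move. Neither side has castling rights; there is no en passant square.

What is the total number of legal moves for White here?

3

White to move; king on h8.
In check: yes, from the black knight on g6.
Legal moves: Kg8, Kh7, Kg7.
Count: 3.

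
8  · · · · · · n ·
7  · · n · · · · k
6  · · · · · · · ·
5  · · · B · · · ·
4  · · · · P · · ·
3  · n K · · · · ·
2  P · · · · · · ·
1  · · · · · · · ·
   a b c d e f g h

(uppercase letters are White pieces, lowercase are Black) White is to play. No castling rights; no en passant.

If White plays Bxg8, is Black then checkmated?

no

After Bxg8: black king on h7; in check: yes, from the white bishop on g8.
Black has 5 legal replies: Kh8, Kxg8, Kg7, Kh6, Kg6.
In check but a legal move exists → not checkmate.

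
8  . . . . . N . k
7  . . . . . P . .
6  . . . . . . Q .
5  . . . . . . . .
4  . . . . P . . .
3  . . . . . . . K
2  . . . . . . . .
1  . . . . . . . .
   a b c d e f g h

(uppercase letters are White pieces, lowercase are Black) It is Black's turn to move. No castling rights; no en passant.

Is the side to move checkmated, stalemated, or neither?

Black to move; black king on h8.
In check: no.
King squares — g7: attacked by Qg6; h7: attacked by Qg6; g8: attacked by Qg6.
Legal moves for Black: none.
Not in check and no legal moves → stalemate.

stalemate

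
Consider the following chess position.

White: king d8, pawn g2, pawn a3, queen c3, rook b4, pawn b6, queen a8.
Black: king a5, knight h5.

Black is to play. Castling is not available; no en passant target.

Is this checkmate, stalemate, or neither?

checkmate

Black to move; black king on a5.
In check: yes, from the white queen on a8.
King squares — a4: attacked by Rb4; b4: attacked by Pa3; b5: attacked by Rb4; a6: attacked by Qa8; b6: attacked by Rb4.
Legal moves for Black: none.
In check with no legal moves → checkmate.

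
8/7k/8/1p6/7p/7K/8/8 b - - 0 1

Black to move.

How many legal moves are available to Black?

Black to move; king on h7.
In check: no.
Legal moves: Kh8, Kg8, Kg7, Kh6, Kg6, b4.
Count: 6.

6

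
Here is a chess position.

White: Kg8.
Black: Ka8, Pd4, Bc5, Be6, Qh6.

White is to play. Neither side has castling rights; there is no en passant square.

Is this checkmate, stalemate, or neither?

White to move; white king on g8.
In check: yes, from the black bishop on e6.
King squares — f7: attacked by Be6; g7: attacked by Qh6; h7: attacked by Qh6; f8: attacked by Bc5; h8: attacked by Qh6.
Legal moves for White: none.
In check with no legal moves → checkmate.

checkmate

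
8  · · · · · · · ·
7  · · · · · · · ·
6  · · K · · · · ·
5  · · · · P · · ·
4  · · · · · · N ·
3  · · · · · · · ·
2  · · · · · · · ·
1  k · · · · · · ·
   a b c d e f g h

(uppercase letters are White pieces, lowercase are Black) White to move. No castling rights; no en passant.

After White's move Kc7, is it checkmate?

no

After Kc7: black king on a1; in check: no.
Black is not in check, so this cannot be checkmate.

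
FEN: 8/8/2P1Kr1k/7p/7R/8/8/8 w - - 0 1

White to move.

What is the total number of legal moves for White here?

White to move; king on e6.
In check: yes, from the black rook on f6.
Legal moves: Ke7, Kd7, Kxf6, Ke5, Kd5.
Count: 5.

5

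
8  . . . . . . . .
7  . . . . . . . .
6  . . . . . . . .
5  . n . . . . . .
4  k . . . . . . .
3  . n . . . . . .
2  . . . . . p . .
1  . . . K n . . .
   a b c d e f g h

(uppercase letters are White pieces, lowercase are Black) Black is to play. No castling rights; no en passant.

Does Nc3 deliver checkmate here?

yes

After Nc3: white king on d1; in check: yes, from the black knight on c3.
King squares — c1: attacked by Nb3; e1: attacked by Pf2; c2: attacked by Ne1; d2: attacked by Nb3; e2: attacked by Nc3.
White has no legal moves → checkmate.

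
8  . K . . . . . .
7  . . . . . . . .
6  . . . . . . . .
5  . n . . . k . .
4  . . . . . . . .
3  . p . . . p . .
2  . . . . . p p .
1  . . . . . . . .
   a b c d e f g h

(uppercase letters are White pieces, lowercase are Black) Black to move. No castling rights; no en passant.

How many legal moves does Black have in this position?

23

Black to move; king on f5.
In check: no.
Legal moves: Kg6, Kf6, Ke6, Kg5, Ke5, Kg4, Kf4, Ke4, Nc7, Na7, Nd6, Nd4, Nc3, Na3, b2, g1=Q, g1=R, g1=B, g1=N, f1=Q, f1=R, f1=B, f1=N.
Count: 23.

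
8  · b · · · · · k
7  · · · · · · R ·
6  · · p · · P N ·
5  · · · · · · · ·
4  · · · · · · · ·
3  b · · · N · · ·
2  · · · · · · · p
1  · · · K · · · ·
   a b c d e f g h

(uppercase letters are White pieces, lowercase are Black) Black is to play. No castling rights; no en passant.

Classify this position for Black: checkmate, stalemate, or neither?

checkmate

Black to move; black king on h8.
In check: yes, from the white knight on g6.
King squares — g7: attacked by Pf6; h7: attacked by Rg7; g8: attacked by Rg7.
Legal moves for Black: none.
In check with no legal moves → checkmate.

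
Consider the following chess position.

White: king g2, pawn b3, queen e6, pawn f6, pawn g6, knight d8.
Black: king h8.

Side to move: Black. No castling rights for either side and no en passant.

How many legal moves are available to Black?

0

Black to move; king on h8.
In check: no.
Legal moves: none.
Count: 0.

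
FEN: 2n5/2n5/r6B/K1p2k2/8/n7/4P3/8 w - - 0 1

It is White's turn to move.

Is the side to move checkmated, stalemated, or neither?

checkmate

White to move; white king on a5.
In check: yes, from the black rook on a6.
King squares — a4: attacked by Ra6; b4: attacked by Pc5; b5: attacked by Na3; a6: attacked by Nc7; b6: attacked by Ra6.
Legal moves for White: none.
In check with no legal moves → checkmate.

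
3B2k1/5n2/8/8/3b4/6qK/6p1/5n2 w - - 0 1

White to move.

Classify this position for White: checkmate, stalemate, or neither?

White to move; white king on h3.
In check: yes, from the black queen on g3.
King squares — g2: attacked by Qg3; h2: attacked by Nf1; g3: attacked by Nf1; g4: attacked by Qg3; h4: attacked by Qg3.
Legal moves for White: none.
In check with no legal moves → checkmate.

checkmate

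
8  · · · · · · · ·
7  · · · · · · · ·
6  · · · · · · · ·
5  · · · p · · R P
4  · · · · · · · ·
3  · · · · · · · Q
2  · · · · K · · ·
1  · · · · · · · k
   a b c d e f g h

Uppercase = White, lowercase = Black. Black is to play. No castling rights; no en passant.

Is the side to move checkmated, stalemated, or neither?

Black to move; black king on h1.
In check: yes, from the white queen on h3.
King squares — g1: attacked by Rg5; g2: attacked by Qh3; h2: attacked by Qh3.
Legal moves for Black: none.
In check with no legal moves → checkmate.

checkmate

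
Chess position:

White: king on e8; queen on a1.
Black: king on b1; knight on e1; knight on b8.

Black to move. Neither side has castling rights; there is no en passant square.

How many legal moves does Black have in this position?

2

Black to move; king on b1.
In check: yes, from the white queen on a1.
Legal moves: Kc2, Kxa1.
Count: 2.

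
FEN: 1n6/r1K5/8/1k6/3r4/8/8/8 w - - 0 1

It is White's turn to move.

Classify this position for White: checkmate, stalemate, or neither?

neither

White to move; white king on c7.
In check: yes, from the black rook on a7.
King squares — b6: attacked by Kb5; c6: attacked by Kb5; d6: attacked by Rd4; b7: attacked by Ra7; d7: attacked by Rd4; b8: available; c8: available; d8: attacked by Rd4.
Legal moves for White: Kc8, Kxb8.
White is in check but has 2 legal moves → neither.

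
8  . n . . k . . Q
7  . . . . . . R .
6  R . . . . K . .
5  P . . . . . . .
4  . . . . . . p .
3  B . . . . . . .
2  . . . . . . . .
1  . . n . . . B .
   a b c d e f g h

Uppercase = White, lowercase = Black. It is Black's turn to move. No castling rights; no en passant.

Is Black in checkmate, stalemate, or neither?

Black to move; black king on e8.
In check: yes, from the white queen on h8.
King squares — d7: attacked by Rg7; e7: attacked by Ba3; f7: attacked by Kf6; d8: attacked by Qh8; f8: attacked by Ba3.
Legal moves for Black: none.
In check with no legal moves → checkmate.

checkmate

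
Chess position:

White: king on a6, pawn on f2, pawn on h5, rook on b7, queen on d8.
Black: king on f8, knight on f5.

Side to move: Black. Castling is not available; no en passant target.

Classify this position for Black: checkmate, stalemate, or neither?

checkmate

Black to move; black king on f8.
In check: yes, from the white queen on d8.
King squares — e7: attacked by Rb7; f7: attacked by Rb7; g7: attacked by Rb7; e8: attacked by Qd8; g8: attacked by Qd8.
Legal moves for Black: none.
In check with no legal moves → checkmate.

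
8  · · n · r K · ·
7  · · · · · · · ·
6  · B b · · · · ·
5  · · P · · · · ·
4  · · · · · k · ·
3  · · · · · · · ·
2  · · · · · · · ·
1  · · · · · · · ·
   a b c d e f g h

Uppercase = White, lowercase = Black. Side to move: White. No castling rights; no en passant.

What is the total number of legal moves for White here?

2

White to move; king on f8.
In check: yes, from the black rook on e8.
Legal moves: Kg7, Kf7.
Count: 2.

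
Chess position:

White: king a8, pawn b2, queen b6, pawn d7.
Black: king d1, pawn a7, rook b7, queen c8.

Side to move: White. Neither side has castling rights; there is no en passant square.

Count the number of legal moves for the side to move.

White to move; king on a8.
In check: yes, from the black queen on c8.
Legal moves: dxc8=Q, dxc8=R, dxc8=B, dxc8=N.
Count: 4.

4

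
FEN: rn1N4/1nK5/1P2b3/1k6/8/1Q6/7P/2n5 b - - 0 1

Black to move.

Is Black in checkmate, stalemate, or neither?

neither

Black to move; black king on b5.
In check: yes, from the white queen on b3.
King squares — a4: attacked by Qb3; b4: attacked by Qb3; c4: attacked by Qb3; a5: available; c5: available; a6: available; b6: attacked by Qb3; c6: attacked by Kc7.
Legal moves for Black: Ka6, Kc5, Ka5, Bxb3, Nxb3.
Black is in check but has 5 legal moves → neither.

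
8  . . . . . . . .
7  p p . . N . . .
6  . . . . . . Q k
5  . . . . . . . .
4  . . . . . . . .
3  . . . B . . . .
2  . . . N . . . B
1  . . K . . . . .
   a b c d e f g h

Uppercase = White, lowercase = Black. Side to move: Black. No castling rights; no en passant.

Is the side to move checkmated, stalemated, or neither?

Black to move; black king on h6.
In check: yes, from the white queen on g6.
King squares — g5: attacked by Qg6; h5: attacked by Qg6; g6: attacked by Bd3; g7: attacked by Qg6; h7: attacked by Qg6.
Legal moves for Black: none.
In check with no legal moves → checkmate.

checkmate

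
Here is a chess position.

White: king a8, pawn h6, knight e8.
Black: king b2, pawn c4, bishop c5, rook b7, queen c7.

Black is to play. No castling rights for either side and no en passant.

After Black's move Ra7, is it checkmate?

After Ra7: white king on a8; in check: yes, from the black rook on a7.
King squares — a7: attacked by Bc5; b7: attacked by Ra7; b8: attacked by Qc7.
White has no legal moves → checkmate.

yes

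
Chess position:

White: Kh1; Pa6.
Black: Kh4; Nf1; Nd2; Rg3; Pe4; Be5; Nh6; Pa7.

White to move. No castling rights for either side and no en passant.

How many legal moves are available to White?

0

White to move; king on h1.
In check: no.
Legal moves: none.
Count: 0.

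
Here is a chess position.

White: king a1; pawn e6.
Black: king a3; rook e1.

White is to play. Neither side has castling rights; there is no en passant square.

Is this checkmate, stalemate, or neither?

checkmate

White to move; white king on a1.
In check: yes, from the black rook on e1.
King squares — b1: attacked by Re1; a2: attacked by Ka3; b2: attacked by Ka3.
Legal moves for White: none.
In check with no legal moves → checkmate.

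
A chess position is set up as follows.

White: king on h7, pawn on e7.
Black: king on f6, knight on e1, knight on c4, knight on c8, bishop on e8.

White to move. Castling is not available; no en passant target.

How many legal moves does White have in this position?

White to move; king on h7.
In check: no.
Legal moves: Kh8, Kg8, Kh6.
Count: 3.

3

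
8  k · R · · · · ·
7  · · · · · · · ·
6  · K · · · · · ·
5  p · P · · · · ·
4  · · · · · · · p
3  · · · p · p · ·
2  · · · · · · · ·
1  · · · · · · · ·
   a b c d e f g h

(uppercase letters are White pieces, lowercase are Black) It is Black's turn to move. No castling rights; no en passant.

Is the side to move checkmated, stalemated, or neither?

Black to move; black king on a8.
In check: yes, from the white rook on c8.
King squares — a7: attacked by Kb6; b7: attacked by Kb6; b8: attacked by Rc8.
Legal moves for Black: none.
In check with no legal moves → checkmate.

checkmate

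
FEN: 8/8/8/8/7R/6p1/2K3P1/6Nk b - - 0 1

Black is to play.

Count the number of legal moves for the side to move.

2

Black to move; king on h1.
In check: yes, from the white rook on h4.
Legal moves: Kxg2, Kxg1.
Count: 2.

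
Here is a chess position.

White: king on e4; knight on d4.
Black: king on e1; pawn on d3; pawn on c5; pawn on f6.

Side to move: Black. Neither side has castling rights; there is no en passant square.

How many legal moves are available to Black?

Black to move; king on e1.
In check: no.
Legal moves: Kf2, Kd2, Kf1, Kd1, cxd4, f5+, c4, d2.
Count: 8.

8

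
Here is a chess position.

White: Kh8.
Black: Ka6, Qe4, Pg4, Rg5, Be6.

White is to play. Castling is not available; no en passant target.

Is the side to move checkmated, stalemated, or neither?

stalemate

White to move; white king on h8.
In check: no.
King squares — g7: attacked by Rg5; h7: attacked by Qe4; g8: attacked by Rg5.
Legal moves for White: none.
Not in check and no legal moves → stalemate.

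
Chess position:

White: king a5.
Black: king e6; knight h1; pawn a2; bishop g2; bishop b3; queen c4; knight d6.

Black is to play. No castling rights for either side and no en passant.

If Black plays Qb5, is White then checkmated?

After Qb5: white king on a5; in check: yes, from the black queen on b5.
King squares — a4: attacked by Bb3; b4: attacked by Qb5; b5: attacked by Nd6; a6: attacked by Qb5; b6: attacked by Qb5.
White has no legal moves → checkmate.

yes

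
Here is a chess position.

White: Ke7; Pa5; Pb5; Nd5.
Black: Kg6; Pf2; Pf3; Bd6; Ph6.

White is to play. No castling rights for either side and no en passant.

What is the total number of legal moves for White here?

White to move; king on e7.
In check: yes, from the black bishop on d6.
Legal moves: Ke8, Kd8, Kd7, Ke6, Kxd6.
Count: 5.

5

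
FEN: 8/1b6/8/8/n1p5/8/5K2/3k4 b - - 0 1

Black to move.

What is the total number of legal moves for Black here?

Black to move; king on d1.
In check: no.
Legal moves: Bc8, Ba8, Bc6, Ba6, Bd5, Be4, Bf3, Bg2, Bh1, Nb6, Nc5, Nc3, Nb2, Kd2, Kc2, Kc1, c3.
Count: 17.

17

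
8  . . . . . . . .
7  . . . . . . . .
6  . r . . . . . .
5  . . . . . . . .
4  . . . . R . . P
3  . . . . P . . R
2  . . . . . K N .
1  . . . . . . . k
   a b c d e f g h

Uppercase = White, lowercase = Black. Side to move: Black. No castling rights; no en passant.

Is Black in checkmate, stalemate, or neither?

checkmate

Black to move; black king on h1.
In check: yes, from the white rook on h3.
King squares — g1: attacked by Kf2; g2: attacked by Kf2; h2: attacked by Rh3.
Legal moves for Black: none.
In check with no legal moves → checkmate.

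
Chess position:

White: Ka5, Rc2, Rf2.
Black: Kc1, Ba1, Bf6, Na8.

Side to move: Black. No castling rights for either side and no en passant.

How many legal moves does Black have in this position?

2

Black to move; king on c1.
In check: yes, from the white rook on c2.
Legal moves: Kd1, Kb1.
Count: 2.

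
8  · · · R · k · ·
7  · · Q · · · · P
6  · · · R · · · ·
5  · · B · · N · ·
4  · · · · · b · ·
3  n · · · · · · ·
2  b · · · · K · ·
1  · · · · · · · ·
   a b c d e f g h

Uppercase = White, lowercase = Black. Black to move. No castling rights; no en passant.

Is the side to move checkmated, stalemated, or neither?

checkmate

Black to move; black king on f8.
In check: yes, from the white rook on d8.
King squares — e7: attacked by Nf5; f7: attacked by Qc7; g7: attacked by Nf5; e8: attacked by Rd8; g8: attacked by Ph7.
Legal moves for Black: none.
In check with no legal moves → checkmate.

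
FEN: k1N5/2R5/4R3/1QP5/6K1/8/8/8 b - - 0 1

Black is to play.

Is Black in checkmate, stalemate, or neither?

Black to move; black king on a8.
In check: no.
King squares — a7: attacked by Rc7; b7: attacked by Qb5; b8: attacked by Qb5.
Legal moves for Black: none.
Not in check and no legal moves → stalemate.

stalemate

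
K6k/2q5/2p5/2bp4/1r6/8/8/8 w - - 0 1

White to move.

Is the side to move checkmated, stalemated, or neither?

White to move; white king on a8.
In check: no.
King squares — a7: attacked by Bc5; b7: attacked by Rb4; b8: attacked by Rb4.
Legal moves for White: none.
Not in check and no legal moves → stalemate.

stalemate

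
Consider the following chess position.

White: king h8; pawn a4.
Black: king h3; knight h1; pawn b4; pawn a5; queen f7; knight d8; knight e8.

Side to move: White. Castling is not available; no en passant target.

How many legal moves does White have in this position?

White to move; king on h8.
In check: no.
Legal moves: none.
Count: 0.

0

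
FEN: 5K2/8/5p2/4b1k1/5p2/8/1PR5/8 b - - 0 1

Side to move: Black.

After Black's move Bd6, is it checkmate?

After Bd6: white king on f8; in check: yes, from the black bishop on d6.
White has 4 legal replies: Kg8, Ke8, Kg7, Kf7.
In check but a legal move exists → not checkmate.

no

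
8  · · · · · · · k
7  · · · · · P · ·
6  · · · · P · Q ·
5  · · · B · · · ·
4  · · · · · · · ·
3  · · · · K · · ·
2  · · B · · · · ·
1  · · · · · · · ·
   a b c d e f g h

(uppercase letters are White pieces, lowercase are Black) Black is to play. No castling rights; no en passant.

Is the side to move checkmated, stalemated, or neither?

Black to move; black king on h8.
In check: no.
King squares — g7: attacked by Qg6; h7: attacked by Qg6; g8: attacked by Qg6.
Legal moves for Black: none.
Not in check and no legal moves → stalemate.

stalemate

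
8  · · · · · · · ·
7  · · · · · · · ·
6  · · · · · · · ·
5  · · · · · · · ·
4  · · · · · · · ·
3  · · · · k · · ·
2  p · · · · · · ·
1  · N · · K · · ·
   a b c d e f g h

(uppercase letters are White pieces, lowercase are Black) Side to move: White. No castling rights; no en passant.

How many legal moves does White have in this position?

5

White to move; king on e1.
In check: no.
Legal moves: Kf1, Kd1, Nc3, Na3, Nd2.
Count: 5.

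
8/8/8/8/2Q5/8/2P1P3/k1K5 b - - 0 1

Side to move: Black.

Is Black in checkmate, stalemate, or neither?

stalemate

Black to move; black king on a1.
In check: no.
King squares — b1: attacked by Kc1; a2: attacked by Qc4; b2: attacked by Kc1.
Legal moves for Black: none.
Not in check and no legal moves → stalemate.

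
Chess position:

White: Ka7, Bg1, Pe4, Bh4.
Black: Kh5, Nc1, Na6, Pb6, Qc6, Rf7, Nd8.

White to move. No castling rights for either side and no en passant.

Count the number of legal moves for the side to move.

2

White to move; king on a7.
In check: yes, from the black rook on f7.
Legal moves: Kxa6, Be7.
Count: 2.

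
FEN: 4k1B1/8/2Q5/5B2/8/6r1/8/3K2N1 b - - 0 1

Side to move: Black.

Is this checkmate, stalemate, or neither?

Black to move; black king on e8.
In check: yes, from the white queen on c6.
King squares — d7: attacked by Bf5; e7: available; f7: attacked by Bg8; d8: available; f8: available.
Legal moves for Black: Kf8, Kd8, Ke7.
Black is in check but has 3 legal moves → neither.

neither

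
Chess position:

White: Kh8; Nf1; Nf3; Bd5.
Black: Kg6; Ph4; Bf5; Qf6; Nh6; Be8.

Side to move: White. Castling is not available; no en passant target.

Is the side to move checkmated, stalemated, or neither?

White to move; white king on h8.
In check: yes, from the black queen on f6.
King squares — g7: attacked by Qf6; h7: attacked by Kg6; g8: attacked by Nh6.
Legal moves for White: none.
In check with no legal moves → checkmate.

checkmate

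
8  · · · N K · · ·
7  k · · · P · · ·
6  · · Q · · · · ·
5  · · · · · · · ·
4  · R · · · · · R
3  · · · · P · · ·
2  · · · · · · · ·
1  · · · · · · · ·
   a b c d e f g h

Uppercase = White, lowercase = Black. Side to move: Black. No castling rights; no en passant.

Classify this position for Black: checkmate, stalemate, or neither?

stalemate

Black to move; black king on a7.
In check: no.
King squares — a6: attacked by Qc6; b6: attacked by Rb4; b7: attacked by Rb4; a8: attacked by Qc6; b8: attacked by Rb4.
Legal moves for Black: none.
Not in check and no legal moves → stalemate.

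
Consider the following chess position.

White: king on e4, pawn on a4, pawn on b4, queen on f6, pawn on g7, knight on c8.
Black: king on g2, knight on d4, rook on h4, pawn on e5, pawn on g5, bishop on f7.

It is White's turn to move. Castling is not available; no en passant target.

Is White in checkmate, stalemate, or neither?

neither

White to move; white king on e4.
In check: yes, from the black rook on h4.
Legal moves for White: Kxe5, Ke3, Kd3, Qf4.
White is in check but has 4 legal moves → neither.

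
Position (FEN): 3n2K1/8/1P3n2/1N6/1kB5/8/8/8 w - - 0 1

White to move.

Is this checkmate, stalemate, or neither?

White to move; white king on g8.
In check: yes, from the black knight on f6.
Legal moves for White: Kh8, Kf8, Kg7.
White is in check but has 3 legal moves → neither.

neither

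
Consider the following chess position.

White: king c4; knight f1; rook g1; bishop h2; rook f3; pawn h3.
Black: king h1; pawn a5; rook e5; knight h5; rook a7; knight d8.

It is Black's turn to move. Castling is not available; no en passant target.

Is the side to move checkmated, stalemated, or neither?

Black to move; black king on h1.
In check: yes, from the white rook on g1.
King squares — g1: attacked by Bh2; g2: attacked by Rg1; h2: attacked by Nf1.
Legal moves for Black: none.
In check with no legal moves → checkmate.

checkmate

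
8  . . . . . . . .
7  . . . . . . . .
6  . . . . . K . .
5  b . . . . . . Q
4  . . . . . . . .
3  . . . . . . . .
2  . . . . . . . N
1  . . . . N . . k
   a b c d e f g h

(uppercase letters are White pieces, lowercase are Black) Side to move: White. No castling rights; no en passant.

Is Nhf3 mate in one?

After Nhf3: black king on h1; in check: yes, from the white queen on h5.
King squares — g1: attacked by Nf3; g2: attacked by Ne1; h2: attacked by Nf3.
Black has no legal moves → checkmate.

yes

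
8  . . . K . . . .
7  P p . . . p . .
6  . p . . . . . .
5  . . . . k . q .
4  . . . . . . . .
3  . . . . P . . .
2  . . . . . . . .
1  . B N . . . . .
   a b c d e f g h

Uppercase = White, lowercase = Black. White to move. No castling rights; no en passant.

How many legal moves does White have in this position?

4

White to move; king on d8.
In check: yes, from the black queen on g5.
Legal moves: Ke8, Kc8, Kd7, Kc7.
Count: 4.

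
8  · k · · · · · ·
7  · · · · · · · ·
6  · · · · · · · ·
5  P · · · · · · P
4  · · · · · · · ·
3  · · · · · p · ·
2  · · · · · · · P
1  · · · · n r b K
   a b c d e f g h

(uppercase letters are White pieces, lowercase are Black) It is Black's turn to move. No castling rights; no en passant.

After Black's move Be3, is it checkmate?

After Be3: white king on h1; in check: yes, from the black rook on f1.
King squares — g1: attacked by Rf1; g2: attacked by Ne1; h2: own pawn.
White has no legal moves → checkmate.

yes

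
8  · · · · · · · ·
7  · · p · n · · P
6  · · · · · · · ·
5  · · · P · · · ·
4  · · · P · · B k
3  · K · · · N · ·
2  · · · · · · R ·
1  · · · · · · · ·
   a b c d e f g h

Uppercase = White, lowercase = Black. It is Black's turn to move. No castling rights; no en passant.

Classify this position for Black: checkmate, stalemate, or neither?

checkmate

Black to move; black king on h4.
In check: yes, from the white knight on f3.
King squares — g3: attacked by Rg2; h3: attacked by Bg4; g4: attacked by Rg2; g5: attacked by Nf3; h5: attacked by Bg4.
Legal moves for Black: none.
In check with no legal moves → checkmate.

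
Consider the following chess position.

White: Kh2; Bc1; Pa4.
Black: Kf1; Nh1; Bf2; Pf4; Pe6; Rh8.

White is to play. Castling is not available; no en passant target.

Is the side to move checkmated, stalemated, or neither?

White to move; white king on h2.
In check: yes, from the black rook on h8.
King squares — g1: attacked by Kf1; h1: attacked by Rh8; g2: attacked by Kf1; g3: attacked by Nh1; h3: attacked by Rh8.
Legal moves for White: none.
In check with no legal moves → checkmate.

checkmate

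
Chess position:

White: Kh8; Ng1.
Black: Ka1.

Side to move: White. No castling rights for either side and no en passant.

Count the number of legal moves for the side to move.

White to move; king on h8.
In check: no.
Legal moves: Kg8, Kh7, Kg7, Nh3, Nf3, Ne2.
Count: 6.

6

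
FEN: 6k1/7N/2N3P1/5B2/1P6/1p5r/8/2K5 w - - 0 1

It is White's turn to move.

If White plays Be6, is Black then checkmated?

After Be6: black king on g8; in check: yes, from the white bishop on e6.
Black has 2 legal replies: Kh8, Kg7.
In check but a legal move exists → not checkmate.

no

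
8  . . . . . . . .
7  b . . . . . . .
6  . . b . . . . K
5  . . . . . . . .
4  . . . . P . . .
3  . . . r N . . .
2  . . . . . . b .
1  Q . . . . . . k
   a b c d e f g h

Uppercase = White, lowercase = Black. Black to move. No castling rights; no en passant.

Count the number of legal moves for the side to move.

Black to move; king on h1.
In check: yes, from the white queen on a1.
Legal moves: Kh2, Rd1, Bf1.
Count: 3.

3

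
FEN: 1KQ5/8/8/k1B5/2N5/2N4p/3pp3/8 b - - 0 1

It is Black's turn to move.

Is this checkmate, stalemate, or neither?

Black to move; black king on a5.
In check: yes, from the white knight on c4.
King squares — a4: attacked by Nc3; b4: attacked by Bc5; b5: attacked by Nc3; a6: attacked by Qc8; b6: attacked by Nc4.
Legal moves for Black: none.
In check with no legal moves → checkmate.

checkmate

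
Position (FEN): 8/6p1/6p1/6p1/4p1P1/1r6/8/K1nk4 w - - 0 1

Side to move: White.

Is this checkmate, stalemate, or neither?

White to move; white king on a1.
In check: no.
King squares — b1: attacked by Rb3; a2: attacked by Nc1; b2: attacked by Rb3.
Legal moves for White: none.
Not in check and no legal moves → stalemate.

stalemate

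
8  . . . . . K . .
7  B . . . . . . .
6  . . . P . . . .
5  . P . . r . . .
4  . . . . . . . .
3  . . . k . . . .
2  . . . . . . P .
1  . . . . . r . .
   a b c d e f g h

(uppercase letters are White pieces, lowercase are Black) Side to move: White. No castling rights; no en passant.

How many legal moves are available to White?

White to move; king on f8.
In check: yes, from the black rook on f1.
Legal moves: Kg8, Kg7, Bf2.
Count: 3.

3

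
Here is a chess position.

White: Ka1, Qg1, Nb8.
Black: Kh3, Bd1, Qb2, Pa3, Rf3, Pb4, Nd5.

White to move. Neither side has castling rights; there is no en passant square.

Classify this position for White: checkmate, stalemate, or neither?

checkmate

White to move; white king on a1.
In check: yes, from the black queen on b2.
King squares — b1: attacked by Qb2; a2: attacked by Qb2; b2: attacked by Pa3.
Legal moves for White: none.
In check with no legal moves → checkmate.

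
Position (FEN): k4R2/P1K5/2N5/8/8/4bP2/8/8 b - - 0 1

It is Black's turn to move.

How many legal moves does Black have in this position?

0

Black to move; king on a8.
In check: yes, from the white rook on f8.
Legal moves: none.
Count: 0.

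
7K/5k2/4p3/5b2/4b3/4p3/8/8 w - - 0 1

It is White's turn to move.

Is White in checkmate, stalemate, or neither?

White to move; white king on h8.
In check: no.
King squares — g7: attacked by Kf7; h7: attacked by Bf5; g8: attacked by Kf7.
Legal moves for White: none.
Not in check and no legal moves → stalemate.

stalemate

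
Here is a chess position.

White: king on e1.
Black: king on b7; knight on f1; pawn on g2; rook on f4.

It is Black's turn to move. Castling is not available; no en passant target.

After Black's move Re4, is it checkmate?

After Re4: white king on e1; in check: yes, from the black rook on e4.
White has 2 legal replies: Kf2, Kd1.
In check but a legal move exists → not checkmate.

no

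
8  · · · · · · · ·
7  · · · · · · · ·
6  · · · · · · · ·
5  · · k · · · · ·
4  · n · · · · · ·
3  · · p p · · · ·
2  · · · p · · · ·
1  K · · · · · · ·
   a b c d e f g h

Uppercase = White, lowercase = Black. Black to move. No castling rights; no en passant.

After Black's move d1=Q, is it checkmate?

yes

After d1=Q: white king on a1; in check: yes, from the black queen on d1.
King squares — b1: attacked by Qd1; a2: attacked by Nb4; b2: attacked by Pc3.
White has no legal moves → checkmate.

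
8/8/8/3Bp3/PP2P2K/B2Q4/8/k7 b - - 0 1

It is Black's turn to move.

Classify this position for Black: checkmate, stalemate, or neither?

stalemate

Black to move; black king on a1.
In check: no.
King squares — b1: attacked by Qd3; a2: attacked by Bd5; b2: attacked by Ba3.
Legal moves for Black: none.
Not in check and no legal moves → stalemate.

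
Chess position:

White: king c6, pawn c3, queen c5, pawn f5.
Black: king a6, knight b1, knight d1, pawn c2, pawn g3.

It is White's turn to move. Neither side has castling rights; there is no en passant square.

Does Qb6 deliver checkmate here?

yes

After Qb6: black king on a6; in check: yes, from the white queen on b6.
King squares — a5: attacked by Qb6; b5: attacked by Qb6; b6: attacked by Kc6; a7: attacked by Qb6; b7: attacked by Qb6.
Black has no legal moves → checkmate.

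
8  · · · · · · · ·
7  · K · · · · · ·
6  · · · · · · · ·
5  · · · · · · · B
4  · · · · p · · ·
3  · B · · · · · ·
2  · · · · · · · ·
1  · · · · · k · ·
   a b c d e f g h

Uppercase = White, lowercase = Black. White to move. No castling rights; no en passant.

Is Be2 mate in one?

After Be2: black king on f1; in check: yes, from the white bishop on e2.
Black has 5 legal replies: Kg2, Kf2, Kxe2, Kg1, Ke1.
In check but a legal move exists → not checkmate.

no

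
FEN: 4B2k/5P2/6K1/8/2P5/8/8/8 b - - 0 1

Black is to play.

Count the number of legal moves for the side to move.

Black to move; king on h8.
In check: no.
Legal moves: none.
Count: 0.

0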